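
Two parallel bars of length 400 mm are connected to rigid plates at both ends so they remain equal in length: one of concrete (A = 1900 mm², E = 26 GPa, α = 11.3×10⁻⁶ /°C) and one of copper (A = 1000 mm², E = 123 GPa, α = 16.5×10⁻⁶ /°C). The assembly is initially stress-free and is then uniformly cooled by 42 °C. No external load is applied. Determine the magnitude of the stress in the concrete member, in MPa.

Both members must finish at the same length. With the larger α, the copper tends to over-contract; the plates restrain it, putting the copper in tension and the concrete in compression. With no external load the two internal forces are equal and opposite, magnitude P.
Equating the net (thermal + elastic) strains gives |α₁ − α₂|·ΔT = P·[1/(A₁E₁) + 1/(A₂E₂)].
|α₁ − α₂|·ΔT = 5.2×10⁻⁶ × 42 = 0.0002184.
1/(A₁E₁) + 1/(A₂E₂) = 1/(1900×26×10³) + 1/(1000×123×10³) = 2.837×10⁻⁸ N⁻¹.
So P = 0.0002184 / 2.837×10⁻⁸ = 7.697 kN.
σ_{concrete} = P/A₁ = 7697/1900 = 4.051 MPa, compressive.

σ ≈ 4.05 MPa (compressive)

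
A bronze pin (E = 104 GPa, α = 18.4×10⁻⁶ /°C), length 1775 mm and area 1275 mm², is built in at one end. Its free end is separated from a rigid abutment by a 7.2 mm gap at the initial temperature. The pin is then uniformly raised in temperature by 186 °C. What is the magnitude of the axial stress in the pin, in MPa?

σ ≈ 0 MPa

Free thermal elongation = αΔT L = 18.4×10⁻⁶ × 186 × 1775 = 6.075 mm.
Since δ_free = 6.07 mm is less than the 7.2 mm gap, the pin never touches the wall. No axial force develops.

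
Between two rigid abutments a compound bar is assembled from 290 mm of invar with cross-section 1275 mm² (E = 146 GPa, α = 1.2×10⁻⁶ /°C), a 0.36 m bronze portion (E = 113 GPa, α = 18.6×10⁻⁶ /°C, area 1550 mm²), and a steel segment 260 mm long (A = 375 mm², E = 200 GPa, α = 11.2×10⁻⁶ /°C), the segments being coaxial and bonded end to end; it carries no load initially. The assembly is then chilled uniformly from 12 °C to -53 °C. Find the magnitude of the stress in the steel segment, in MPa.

σ ≈ 244 MPa (tensile)

If the supports were absent, the total length change would be Σ αᵢΔT Lᵢ = 1.2×10⁻⁶×65×290 + 18.6×10⁻⁶×65×360 + 11.2×10⁻⁶×65×260 = 0.6471 mm.
The walls prevent any net length change, so an axial force P (same in every segment) develops. Compatibility: P · Σ Lᵢ/(AᵢEᵢ) = δ_free.
The series flexibility is Σ Lᵢ/(AᵢEᵢ) = 290/(1275×146×10³) + 360/(1550×113×10³) + 260/(375×200×10³) = 7.08×10⁻⁶ mm/N.
Hence P = δ_free / Σ(L/AE) = 0.6471/7.08×10⁻⁶ = 91.4 kN (tensile).
σ_{steel} = P / A = 91400 / 375 = 243.7 MPa.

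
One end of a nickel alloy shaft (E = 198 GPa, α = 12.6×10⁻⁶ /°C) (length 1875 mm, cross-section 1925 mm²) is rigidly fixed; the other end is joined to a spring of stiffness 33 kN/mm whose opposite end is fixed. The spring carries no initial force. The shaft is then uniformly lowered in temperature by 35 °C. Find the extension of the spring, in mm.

The unrestrained thermal change is αΔT L = 12.6×10⁻⁶ × 35 × 1875 = 0.8269 mm.
With a force P in the spring, the elastic change of the shaft is PL/(AE) and that of the spring is P/k; compatibility requires their sum to equal δ_free.
So P = δ_free / [L/(AE) + 1/k] = 0.8269 / [ 1875/(1925×198×10³) + 1/(33×10³) ].
P = 0.8269 / 3.522×10⁻⁵ = 23480 N.
Spring extension = P/k = 23480/(33×10³) = 0.7114 mm.

δ ≈ 0.711 mm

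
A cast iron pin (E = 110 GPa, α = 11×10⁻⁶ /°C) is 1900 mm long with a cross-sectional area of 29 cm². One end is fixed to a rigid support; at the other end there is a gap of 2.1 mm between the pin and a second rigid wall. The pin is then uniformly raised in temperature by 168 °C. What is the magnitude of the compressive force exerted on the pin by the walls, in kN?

Unrestrained expansion: δ_free = αΔT L = 11×10⁻⁶ × 168 × 1900 = 3.511 mm.
This exceeds the 2.1 mm gap, so the wall pushes back. The portion of expansion that must be recovered elastically is δ_free − gap = 3.511 − 2.1 = 1.411 mm.
That suppressed elongation corresponds to σ = E·Δ/L = 110×10³ × 1.411/1900 = 81.7 MPa.
P = σA = 81.7 × 2900 = 236.9 kN.

P ≈ 237 kN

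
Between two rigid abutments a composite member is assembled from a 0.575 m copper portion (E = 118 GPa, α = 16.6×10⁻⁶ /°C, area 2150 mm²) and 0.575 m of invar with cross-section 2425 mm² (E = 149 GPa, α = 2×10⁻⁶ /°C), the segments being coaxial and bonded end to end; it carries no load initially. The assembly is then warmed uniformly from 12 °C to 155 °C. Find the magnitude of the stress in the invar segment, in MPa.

σ ≈ 163 MPa (compressive)

If the supports were absent, the total length change would be Σ αᵢΔT Lᵢ = 16.6×10⁻⁶×143×575 + 2×10⁻⁶×143×575 = 1.529 mm.
The rigid supports impose zero overall length change; the single axial force P common to all segments must satisfy P Σ Lᵢ/(AᵢEᵢ) = δ_free.
Σ Lᵢ/(AᵢEᵢ) = 575/(2150×118×10³) + 575/(2425×149×10³) = 3.858×10⁻⁶ mm/N.
So P = 1.529 / 3.858×10⁻⁶ = 396.4 kN, compressive.
σ_{invar} = P / A = 396400 / 2425 = 163.5 MPa.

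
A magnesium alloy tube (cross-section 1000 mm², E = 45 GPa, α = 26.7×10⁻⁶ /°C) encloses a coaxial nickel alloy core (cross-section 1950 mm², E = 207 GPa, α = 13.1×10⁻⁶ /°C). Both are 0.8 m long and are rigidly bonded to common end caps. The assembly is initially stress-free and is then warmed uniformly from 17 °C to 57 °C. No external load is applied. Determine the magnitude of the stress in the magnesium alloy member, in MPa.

Equilibrium of a rigid end plate with no external load gives equal and opposite internal forces ±P in the two members. Since α_{magnesium alloy} > α_{nickel alloy}, heating drives the magnesium alloy into compression and the nickel alloy into tension.
Compatibility of the two members (thermal + elastic change equal): (α₁ − α₂)ΔT = P·[1/(A₁E₁) + 1/(A₂E₂)].
|α₁ − α₂|·ΔT = 13.6×10⁻⁶ × 40 = 0.000544.
1/(A₁E₁) + 1/(A₂E₂) = 1/(1000×45×10³) + 1/(1950×207×10³) = 2.47×10⁻⁸ N⁻¹.
So P = 0.000544 / 2.47×10⁻⁸ = 22.02 kN.
σ_{magnesium alloy} = P/A₁ = 22020/1000 = 22.02 MPa, compressive.

σ ≈ 22 MPa (compressive)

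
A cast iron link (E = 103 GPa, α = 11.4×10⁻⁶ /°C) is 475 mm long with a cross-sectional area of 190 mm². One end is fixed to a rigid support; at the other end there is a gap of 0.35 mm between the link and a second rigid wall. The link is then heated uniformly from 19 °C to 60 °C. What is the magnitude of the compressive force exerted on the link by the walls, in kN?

Free thermal elongation = αΔT L = 11.4×10⁻⁶ × 41 × 475 = 0.222 mm.
Since δ_free = 0.222 mm is less than the 0.35 mm gap, the link never touches the wall. No axial force develops.

P ≈ 0 kN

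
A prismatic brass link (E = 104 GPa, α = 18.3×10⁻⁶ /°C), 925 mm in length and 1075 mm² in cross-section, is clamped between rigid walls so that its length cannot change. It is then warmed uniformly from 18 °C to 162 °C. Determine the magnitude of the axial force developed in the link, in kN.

P ≈ 295 kN (compressive)

With zero net strain, σ = E·αΔT = 104 GPa × 18.3×10⁻⁶ × 144 = 274.1 MPa.
Axial force P = σA = 274.1 × 1075 = 294600 N = 294.6 kN, compressive.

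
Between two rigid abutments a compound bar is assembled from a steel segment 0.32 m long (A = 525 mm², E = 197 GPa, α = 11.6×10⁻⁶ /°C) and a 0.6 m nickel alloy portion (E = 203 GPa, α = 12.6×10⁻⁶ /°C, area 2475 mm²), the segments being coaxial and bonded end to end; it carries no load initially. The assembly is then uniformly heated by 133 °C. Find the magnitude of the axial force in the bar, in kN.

Free thermal expansion of the whole bar: Σ αᵢΔT Lᵢ = 11.6×10⁻⁶×133×320 + 12.6×10⁻⁶×133×600 = 1.499 mm.
Since the ends are fixed, an axial force P builds up, equal in every segment, with P · Σ Lᵢ/(AᵢEᵢ) = δ_free.
Σ Lᵢ/(AᵢEᵢ) = 320/(525×197×10³) + 600/(2475×203×10³) = 4.288×10⁻⁶ mm/N.
P = 1.499 / 4.288×10⁻⁶ = 349600 N = 349.6 kN, compressive.

P ≈ 350 kN (compressive)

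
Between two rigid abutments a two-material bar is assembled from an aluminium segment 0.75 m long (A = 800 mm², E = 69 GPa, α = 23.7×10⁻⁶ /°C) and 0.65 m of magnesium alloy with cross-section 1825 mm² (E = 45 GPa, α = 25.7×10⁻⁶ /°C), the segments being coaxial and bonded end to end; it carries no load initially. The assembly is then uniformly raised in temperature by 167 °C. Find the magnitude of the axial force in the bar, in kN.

Free thermal expansion of the whole bar: Σ αᵢΔT Lᵢ = 23.7×10⁻⁶×167×750 + 25.7×10⁻⁶×167×650 = 5.758 mm.
The walls prevent any net length change, so an axial force P (same in every segment) develops. Compatibility: P · Σ Lᵢ/(AᵢEᵢ) = δ_free.
The series flexibility is Σ Lᵢ/(AᵢEᵢ) = 750/(800×69×10³) + 650/(1825×45×10³) = 2.15×10⁻⁵ mm/N.
Hence P = δ_free / Σ(L/AE) = 5.758/2.15×10⁻⁵ = 267.8 kN (compressive).

P ≈ 268 kN (compressive)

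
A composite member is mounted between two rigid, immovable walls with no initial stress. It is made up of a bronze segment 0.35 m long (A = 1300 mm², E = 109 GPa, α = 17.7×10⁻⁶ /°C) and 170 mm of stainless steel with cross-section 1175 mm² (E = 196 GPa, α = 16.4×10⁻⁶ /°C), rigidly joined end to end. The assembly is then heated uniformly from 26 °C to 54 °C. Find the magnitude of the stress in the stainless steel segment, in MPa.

Free thermal expansion of the whole bar: Σ αᵢΔT Lᵢ = 17.7×10⁻⁶×28×350 + 16.4×10⁻⁶×28×170 = 0.2515 mm.
The walls prevent any net length change, so an axial force P (same in every segment) develops. Compatibility: P · Σ Lᵢ/(AᵢEᵢ) = δ_free.
Σ Lᵢ/(AᵢEᵢ) = 350/(1300×109×10³) + 170/(1175×196×10³) = 3.208×10⁻⁶ mm/N.
P = 0.2515 / 3.208×10⁻⁶ = 78400 N = 78.4 kN, compressive.
σ_{stainless steel} = P / A = 78400 / 1175 = 66.72 MPa.

σ ≈ 66.7 MPa (compressive)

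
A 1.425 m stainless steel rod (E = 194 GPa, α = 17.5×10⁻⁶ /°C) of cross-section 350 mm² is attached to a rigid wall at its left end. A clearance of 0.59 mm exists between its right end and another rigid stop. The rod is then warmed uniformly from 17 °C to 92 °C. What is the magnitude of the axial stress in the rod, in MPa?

If the wall were absent the rod would grow by αΔT L = 17.5×10⁻⁶ × 75 × 1425 = 1.87 mm.
After closing the 0.59 mm clearance, 1.87 − 0.59 = 1.28 mm of expansion remains to be suppressed by the wall.
So σ = E(δ_free − g)/L = 194×10³ × 1.28/1425 = 174.3 MPa.

σ ≈ 174 MPa (compressive)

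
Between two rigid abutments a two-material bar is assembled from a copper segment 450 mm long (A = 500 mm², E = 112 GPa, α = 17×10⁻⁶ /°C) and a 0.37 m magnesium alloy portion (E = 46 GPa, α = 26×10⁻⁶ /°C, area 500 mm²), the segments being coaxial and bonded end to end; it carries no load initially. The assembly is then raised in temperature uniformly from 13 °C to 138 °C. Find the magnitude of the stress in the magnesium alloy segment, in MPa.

With the walls removed the bar would change length by δ_free = Σ αᵢΔT Lᵢ = 17×10⁻⁶×125×450 + 26×10⁻⁶×125×370 = 2.159 mm.
The rigid supports impose zero overall length change; the single axial force P common to all segments must satisfy P Σ Lᵢ/(AᵢEᵢ) = δ_free.
The series flexibility is Σ Lᵢ/(AᵢEᵢ) = 450/(500×112×10³) + 370/(500×46×10³) = 2.412×10⁻⁵ mm/N.
P = 2.159 / 2.412×10⁻⁵ = 89490 N = 89.49 kN, compressive.
σ_{magnesium alloy} = P / A = 89490 / 500 = 179 MPa.

σ ≈ 179 MPa (compressive)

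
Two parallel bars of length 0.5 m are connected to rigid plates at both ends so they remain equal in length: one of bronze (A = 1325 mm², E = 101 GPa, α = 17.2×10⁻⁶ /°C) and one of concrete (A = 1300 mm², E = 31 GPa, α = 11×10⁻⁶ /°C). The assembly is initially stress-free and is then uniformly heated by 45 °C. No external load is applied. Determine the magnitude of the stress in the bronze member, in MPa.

σ ≈ 6.52 MPa (compressive)

Both members must finish at the same length. With the larger α, the bronze tends to over-expand; the plates restrain it, putting the bronze in compression and the concrete in tension. With no external load the two internal forces are equal and opposite, magnitude P.
Equating the net (thermal + elastic) strains gives |α₁ − α₂|·ΔT = P·[1/(A₁E₁) + 1/(A₂E₂)].
|α₁ − α₂|·ΔT = 6.2×10⁻⁶ × 45 = 0.000279.
1/(A₁E₁) + 1/(A₂E₂) = 1/(1325×101×10³) + 1/(1300×31×10³) = 3.229×10⁻⁸ N⁻¹.
P = 0.000279 / 3.229×10⁻⁸ = 8641 N = 8.641 kN.
σ_{bronze} = P/A₁ = 8641/1325 = 6.522 MPa, compressive.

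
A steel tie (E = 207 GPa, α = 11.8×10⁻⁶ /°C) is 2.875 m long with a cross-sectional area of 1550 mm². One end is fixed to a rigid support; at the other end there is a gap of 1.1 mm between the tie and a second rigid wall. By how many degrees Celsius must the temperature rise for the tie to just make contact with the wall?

ΔT ≈ 32.4 °C

Contact occurs when the free expansion equals the gap: αΔT L = 1.1 mm.
So ΔT = g/(αL) = 1.1/(11.8×10⁻⁶ × 2875) = 32.42 °C.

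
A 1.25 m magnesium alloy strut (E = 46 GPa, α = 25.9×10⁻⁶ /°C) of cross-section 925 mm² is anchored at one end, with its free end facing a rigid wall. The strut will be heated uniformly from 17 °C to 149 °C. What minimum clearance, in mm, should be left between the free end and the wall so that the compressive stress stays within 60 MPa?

Free expansion if unrestrained: δ_free = αΔT L = 25.9×10⁻⁶ × 132 × 1250 = 4.273 mm.
At the allowable stress the elastic shortening the wall may impose is σL/E = 60 × 1250 / (46×10³) = 1.63 mm.
The gap must absorb the remainder: g_min = 4.273 − 1.63 = 2.643 mm.

g ≈ 2.64 mm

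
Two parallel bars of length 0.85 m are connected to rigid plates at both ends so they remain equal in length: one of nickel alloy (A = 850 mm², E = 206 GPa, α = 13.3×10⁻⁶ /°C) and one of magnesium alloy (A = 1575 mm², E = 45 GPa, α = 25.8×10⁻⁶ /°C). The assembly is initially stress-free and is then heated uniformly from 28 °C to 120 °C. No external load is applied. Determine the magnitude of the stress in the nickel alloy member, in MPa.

σ ≈ 68.3 MPa (tensile)

Equilibrium of a rigid end plate with no external load gives equal and opposite internal forces ±P in the two members. Since α_{magnesium alloy} > α_{nickel alloy}, heating drives the magnesium alloy into compression and the nickel alloy into tension.
Compatibility of the two members (thermal + elastic change equal): (α₁ − α₂)ΔT = P·[1/(A₁E₁) + 1/(A₂E₂)].
|α₁ − α₂|·ΔT = 12.5×10⁻⁶ × 92 = 0.00115.
1/(A₁E₁) + 1/(A₂E₂) = 1/(850×206×10³) + 1/(1575×45×10³) = 1.982×10⁻⁸ N⁻¹.
P = 0.00115 / 1.982×10⁻⁸ = 58020 N = 58.02 kN.
σ_{nickel alloy} = P/A₁ = 58020/850 = 68.26 MPa, tensile.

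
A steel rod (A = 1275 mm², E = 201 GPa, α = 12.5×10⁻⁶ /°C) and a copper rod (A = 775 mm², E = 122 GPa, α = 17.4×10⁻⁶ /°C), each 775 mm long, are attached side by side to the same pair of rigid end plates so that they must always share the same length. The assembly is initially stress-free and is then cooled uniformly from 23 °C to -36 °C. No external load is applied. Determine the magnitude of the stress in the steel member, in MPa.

The copper has the larger α, so on cooling it would change length more than the steel if both were free. The rigid plates force a common final length, so the copper is put into tension and the steel into compression, with equal and opposite forces P (no external load).
Setting the final lengths equal and cancelling L: (α₁ − α₂)ΔT = P/(A₁E₁) + P/(A₂E₂).
|α₁ − α₂|·ΔT = 4.9×10⁻⁶ × 59 = 0.0002891.
1/(A₁E₁) + 1/(A₂E₂) = 1/(1275×201×10³) + 1/(775×122×10³) = 1.448×10⁻⁸ N⁻¹.
P = 0.0002891 / 1.448×10⁻⁸ = 19970 N = 19.97 kN.
σ_{steel} = P/A₁ = 19970/1275 = 15.66 MPa, compressive.

σ ≈ 15.7 MPa (compressive)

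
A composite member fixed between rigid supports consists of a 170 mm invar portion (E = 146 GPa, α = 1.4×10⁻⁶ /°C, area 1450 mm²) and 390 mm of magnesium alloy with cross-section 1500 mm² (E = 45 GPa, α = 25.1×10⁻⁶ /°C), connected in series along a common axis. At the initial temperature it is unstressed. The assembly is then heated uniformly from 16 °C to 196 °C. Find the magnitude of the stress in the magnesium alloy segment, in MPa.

If the supports were absent, the total length change would be Σ αᵢΔT Lᵢ = 1.4×10⁻⁶×180×170 + 25.1×10⁻⁶×180×390 = 1.805 mm.
Since the ends are fixed, an axial force P builds up, equal in every segment, with P · Σ Lᵢ/(AᵢEᵢ) = δ_free.
The series flexibility is Σ Lᵢ/(AᵢEᵢ) = 170/(1450×146×10³) + 390/(1500×45×10³) = 6.581×10⁻⁶ mm/N.
Hence P = δ_free / Σ(L/AE) = 1.805/6.581×10⁻⁶ = 274.3 kN (compressive).
σ_{magnesium alloy} = P / A = 274300 / 1500 = 182.8 MPa.

σ ≈ 183 MPa (compressive)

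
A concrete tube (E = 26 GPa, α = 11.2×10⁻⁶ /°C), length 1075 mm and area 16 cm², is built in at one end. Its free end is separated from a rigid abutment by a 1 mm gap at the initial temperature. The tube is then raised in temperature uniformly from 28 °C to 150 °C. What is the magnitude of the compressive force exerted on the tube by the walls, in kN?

P ≈ 18.1 kN

Unrestrained expansion: δ_free = αΔT L = 11.2×10⁻⁶ × 122 × 1075 = 1.469 mm.
This exceeds the 1 mm gap, so the wall pushes back. The portion of expansion that must be recovered elastically is δ_free − gap = 1.469 − 1 = 0.4689 mm.
That suppressed elongation corresponds to σ = E·Δ/L = 26×10³ × 0.4689/1075 = 11.34 MPa.
P = σA = 11.34 × 1600 = 18.14 kN.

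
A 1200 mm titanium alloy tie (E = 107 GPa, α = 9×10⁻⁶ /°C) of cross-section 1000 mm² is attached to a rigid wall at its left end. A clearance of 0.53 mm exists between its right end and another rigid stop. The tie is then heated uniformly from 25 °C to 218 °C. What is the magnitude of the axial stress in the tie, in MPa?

σ ≈ 139 MPa (compressive)

Free thermal elongation = αΔT L = 9×10⁻⁶ × 193 × 1200 = 2.084 mm.
This exceeds the 0.53 mm gap, so the wall pushes back. The portion of expansion that must be recovered elastically is δ_free − gap = 2.084 − 0.53 = 1.554 mm.
That suppressed elongation corresponds to σ = E·Δ/L = 107×10³ × 1.554/1200 = 138.6 MPa.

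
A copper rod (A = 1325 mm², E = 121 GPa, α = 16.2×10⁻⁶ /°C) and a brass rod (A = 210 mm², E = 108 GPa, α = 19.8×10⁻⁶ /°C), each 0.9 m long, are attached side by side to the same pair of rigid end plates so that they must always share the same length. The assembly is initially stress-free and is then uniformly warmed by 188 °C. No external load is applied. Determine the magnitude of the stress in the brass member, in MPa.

The brass has the larger α, so on heating it would change length more than the copper if both were free. The rigid plates force a common final length, so the brass is put into compression and the copper into tension, with equal and opposite forces P (no external load).
Setting the final lengths equal and cancelling L: (α₁ − α₂)ΔT = P/(A₁E₁) + P/(A₂E₂).
|α₁ − α₂|·ΔT = 3.6×10⁻⁶ × 188 = 0.0006768.
1/(A₁E₁) + 1/(A₂E₂) = 1/(1325×121×10³) + 1/(210×108×10³) = 5.033×10⁻⁸ N⁻¹.
So P = 0.0006768 / 5.033×10⁻⁸ = 13.45 kN.
σ_{brass} = P/A₂ = 13450/210 = 64.04 MPa, compressive.

σ ≈ 64 MPa (compressive)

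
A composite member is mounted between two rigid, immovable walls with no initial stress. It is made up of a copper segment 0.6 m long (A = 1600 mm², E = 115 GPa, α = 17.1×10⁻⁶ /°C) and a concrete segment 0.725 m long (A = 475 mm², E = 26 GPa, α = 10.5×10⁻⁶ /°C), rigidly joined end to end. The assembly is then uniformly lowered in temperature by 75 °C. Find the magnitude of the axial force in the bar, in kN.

With the walls removed the bar would change length by δ_free = Σ αᵢΔT Lᵢ = 17.1×10⁻⁶×75×600 + 10.5×10⁻⁶×75×725 = 1.34 mm.
The walls prevent any net length change, so an axial force P (same in every segment) develops. Compatibility: P · Σ Lᵢ/(AᵢEᵢ) = δ_free.
The series flexibility is Σ Lᵢ/(AᵢEᵢ) = 600/(1600×115×10³) + 725/(475×26×10³) = 6.197×10⁻⁵ mm/N.
P = 1.34 / 6.197×10⁻⁵ = 21630 N = 21.63 kN, tensile.

P ≈ 21.6 kN (tensile)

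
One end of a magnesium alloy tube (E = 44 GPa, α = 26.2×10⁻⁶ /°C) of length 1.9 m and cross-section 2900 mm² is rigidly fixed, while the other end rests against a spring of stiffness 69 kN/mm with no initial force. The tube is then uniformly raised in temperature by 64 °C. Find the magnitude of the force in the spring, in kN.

P ≈ 108 kN

If the spring were absent the tube would lengthen by αΔT L = 26.2×10⁻⁶ × 64 × 1900 = 3.186 mm.
Let P be the compressive force at the spring. The tube shortens elastically by PL/(AE) and the spring compresses by P/k; together these equal δ_free.
So P = δ_free / [L/(AE) + 1/k] = 3.186 / [ 1900/(2900×44×10³) + 1/(69×10³) ].
P = 3.186 / 2.938×10⁻⁵ = 108400 N.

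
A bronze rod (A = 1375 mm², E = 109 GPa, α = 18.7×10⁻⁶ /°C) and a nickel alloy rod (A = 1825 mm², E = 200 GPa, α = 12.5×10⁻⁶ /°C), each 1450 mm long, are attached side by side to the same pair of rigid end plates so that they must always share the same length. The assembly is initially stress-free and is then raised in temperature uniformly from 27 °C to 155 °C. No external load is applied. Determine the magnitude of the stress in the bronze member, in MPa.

The bronze has the larger α, so on heating it would change length more than the nickel alloy if both were free. The rigid plates force a common final length, so the bronze is put into compression and the nickel alloy into tension, with equal and opposite forces P (no external load).
Compatibility of the two members (thermal + elastic change equal): (α₁ − α₂)ΔT = P·[1/(A₁E₁) + 1/(A₂E₂)].
|α₁ − α₂|·ΔT = 6.2×10⁻⁶ × 128 = 0.0007936.
1/(A₁E₁) + 1/(A₂E₂) = 1/(1375×109×10³) + 1/(1825×200×10³) = 9.412×10⁻⁹ N⁻¹.
So P = 0.0007936 / 9.412×10⁻⁹ = 84.32 kN.
σ_{bronze} = P/A₁ = 84320/1375 = 61.32 MPa, compressive.

σ ≈ 61.3 MPa (compressive)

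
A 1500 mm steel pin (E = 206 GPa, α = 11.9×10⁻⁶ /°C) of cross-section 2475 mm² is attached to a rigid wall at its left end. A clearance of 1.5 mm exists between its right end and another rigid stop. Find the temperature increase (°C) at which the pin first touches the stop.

ΔT ≈ 84 °C

The gap closes when αΔT L = 1.5 mm, since the pin is still unstressed at that instant.
So ΔT = g/(αL) = 1.5/(11.9×10⁻⁶ × 1500) = 84.03 °C.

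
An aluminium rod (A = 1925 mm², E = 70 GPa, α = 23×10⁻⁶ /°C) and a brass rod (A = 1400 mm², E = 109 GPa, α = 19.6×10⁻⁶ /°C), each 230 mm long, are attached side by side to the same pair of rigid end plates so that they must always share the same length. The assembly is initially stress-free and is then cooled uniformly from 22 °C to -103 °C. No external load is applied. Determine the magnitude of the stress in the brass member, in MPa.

The aluminium has the larger α, so on cooling it would change length more than the brass if both were free. The rigid plates force a common final length, so the aluminium is put into tension and the brass into compression, with equal and opposite forces P (no external load).
Equating the net (thermal + elastic) strains gives |α₁ − α₂|·ΔT = P·[1/(A₁E₁) + 1/(A₂E₂)].
|α₁ − α₂|·ΔT = 3.4×10⁻⁶ × 125 = 0.000425.
1/(A₁E₁) + 1/(A₂E₂) = 1/(1925×70×10³) + 1/(1400×109×10³) = 1.397×10⁻⁸ N⁻¹.
So P = 0.000425 / 1.397×10⁻⁸ = 30.41 kN.
σ_{brass} = P/A₂ = 30410/1400 = 21.72 MPa, compressive.

σ ≈ 21.7 MPa (compressive)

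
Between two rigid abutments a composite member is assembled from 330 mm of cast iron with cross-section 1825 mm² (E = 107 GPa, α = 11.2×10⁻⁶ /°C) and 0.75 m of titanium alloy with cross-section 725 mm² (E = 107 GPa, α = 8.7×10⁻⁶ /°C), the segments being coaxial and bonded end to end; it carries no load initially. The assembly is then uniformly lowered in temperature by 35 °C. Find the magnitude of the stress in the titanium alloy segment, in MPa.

σ ≈ 43.4 MPa (tensile)

With the walls removed the bar would change length by δ_free = Σ αᵢΔT Lᵢ = 11.2×10⁻⁶×35×330 + 8.7×10⁻⁶×35×750 = 0.3577 mm.
Since the ends are fixed, an axial force P builds up, equal in every segment, with P · Σ Lᵢ/(AᵢEᵢ) = δ_free.
Σ Lᵢ/(AᵢEᵢ) = 330/(1825×107×10³) + 750/(725×107×10³) = 1.136×10⁻⁵ mm/N.
So P = 0.3577 / 1.136×10⁻⁵ = 31.5 kN, tensile.
σ_{titanium alloy} = P / A = 31500 / 725 = 43.44 MPa.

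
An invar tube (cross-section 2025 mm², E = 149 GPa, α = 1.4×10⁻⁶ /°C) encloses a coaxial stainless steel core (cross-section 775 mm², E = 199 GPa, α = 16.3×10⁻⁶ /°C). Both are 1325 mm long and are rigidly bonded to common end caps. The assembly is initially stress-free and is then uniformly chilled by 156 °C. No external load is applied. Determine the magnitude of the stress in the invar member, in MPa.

σ ≈ 117 MPa (compressive)

Equilibrium of a rigid end plate with no external load gives equal and opposite internal forces ±P in the two members. Since α_{stainless steel} > α_{invar}, cooling drives the stainless steel into tension and the invar into compression.
Equating the net (thermal + elastic) strains gives |α₁ − α₂|·ΔT = P·[1/(A₁E₁) + 1/(A₂E₂)].
|α₁ − α₂|·ΔT = 14.9×10⁻⁶ × 156 = 0.002324.
1/(A₁E₁) + 1/(A₂E₂) = 1/(2025×149×10³) + 1/(775×199×10³) = 9.798×10⁻⁹ N⁻¹.
So P = 0.002324 / 9.798×10⁻⁹ = 237.2 kN.
σ_{invar} = P/A₁ = 237200/2025 = 117.1 MPa, compressive.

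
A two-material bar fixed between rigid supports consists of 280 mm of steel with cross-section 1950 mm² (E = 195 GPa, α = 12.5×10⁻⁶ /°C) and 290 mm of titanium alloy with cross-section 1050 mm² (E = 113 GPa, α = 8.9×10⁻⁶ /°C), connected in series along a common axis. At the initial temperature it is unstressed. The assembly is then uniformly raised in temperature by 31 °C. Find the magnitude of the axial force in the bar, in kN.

If the supports were absent, the total length change would be Σ αᵢΔT Lᵢ = 12.5×10⁻⁶×31×280 + 8.9×10⁻⁶×31×290 = 0.1885 mm.
Since the ends are fixed, an axial force P builds up, equal in every segment, with P · Σ Lᵢ/(AᵢEᵢ) = δ_free.
The series flexibility is Σ Lᵢ/(AᵢEᵢ) = 280/(1950×195×10³) + 290/(1050×113×10³) = 3.181×10⁻⁶ mm/N.
P = 0.1885 / 3.181×10⁻⁶ = 59270 N = 59.27 kN, compressive.

P ≈ 59.3 kN (compressive)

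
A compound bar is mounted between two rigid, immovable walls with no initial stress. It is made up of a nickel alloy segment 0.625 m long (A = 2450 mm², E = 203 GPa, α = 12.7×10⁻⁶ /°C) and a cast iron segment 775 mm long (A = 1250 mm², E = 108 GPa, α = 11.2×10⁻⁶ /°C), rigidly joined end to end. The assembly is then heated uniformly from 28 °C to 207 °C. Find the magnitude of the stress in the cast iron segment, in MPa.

If the supports were absent, the total length change would be Σ αᵢΔT Lᵢ = 12.7×10⁻⁶×179×625 + 11.2×10⁻⁶×179×775 = 2.975 mm.
The rigid supports impose zero overall length change; the single axial force P common to all segments must satisfy P Σ Lᵢ/(AᵢEᵢ) = δ_free.
The series flexibility is Σ Lᵢ/(AᵢEᵢ) = 625/(2450×203×10³) + 775/(1250×108×10³) = 6.997×10⁻⁶ mm/N.
So P = 2.975 / 6.997×10⁻⁶ = 425.1 kN, compressive.
σ_{cast iron} = P / A = 425100 / 1250 = 340.1 MPa.

σ ≈ 340 MPa (compressive)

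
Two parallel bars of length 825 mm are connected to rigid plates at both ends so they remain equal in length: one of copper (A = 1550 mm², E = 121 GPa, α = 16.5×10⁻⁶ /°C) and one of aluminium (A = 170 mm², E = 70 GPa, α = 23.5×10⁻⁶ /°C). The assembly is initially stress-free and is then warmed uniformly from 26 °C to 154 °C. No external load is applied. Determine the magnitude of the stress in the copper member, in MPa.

Both members must finish at the same length. With the larger α, the aluminium tends to over-expand; the plates restrain it, putting the aluminium in compression and the copper in tension. With no external load the two internal forces are equal and opposite, magnitude P.
Setting the final lengths equal and cancelling L: (α₁ − α₂)ΔT = P/(A₁E₁) + P/(A₂E₂).
|α₁ − α₂|·ΔT = 7×10⁻⁶ × 128 = 0.000896.
1/(A₁E₁) + 1/(A₂E₂) = 1/(1550×121×10³) + 1/(170×70×10³) = 8.937×10⁻⁸ N⁻¹.
So P = 0.000896 / 8.937×10⁻⁸ = 10.03 kN.
σ_{copper} = P/A₁ = 10030/1550 = 6.469 MPa, tensile.

σ ≈ 6.47 MPa (tensile)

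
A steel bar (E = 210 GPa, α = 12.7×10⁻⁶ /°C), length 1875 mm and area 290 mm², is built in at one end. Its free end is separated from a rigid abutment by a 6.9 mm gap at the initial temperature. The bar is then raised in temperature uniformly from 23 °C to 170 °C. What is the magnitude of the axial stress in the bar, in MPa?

Unrestrained expansion: δ_free = αΔT L = 12.7×10⁻⁶ × 147 × 1875 = 3.5 mm.
This is smaller than the 6.9 mm clearance, so the bar expands freely without reaching the stop — the stress is zero.

σ ≈ 0 MPa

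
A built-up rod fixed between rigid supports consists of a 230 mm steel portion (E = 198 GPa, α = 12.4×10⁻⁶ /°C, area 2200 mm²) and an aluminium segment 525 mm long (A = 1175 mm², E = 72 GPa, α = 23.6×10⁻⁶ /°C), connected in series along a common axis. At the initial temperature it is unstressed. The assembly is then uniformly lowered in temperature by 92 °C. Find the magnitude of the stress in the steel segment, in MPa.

If the supports were absent, the total length change would be Σ αᵢΔT Lᵢ = 12.4×10⁻⁶×92×230 + 23.6×10⁻⁶×92×525 = 1.402 mm.
The walls prevent any net length change, so an axial force P (same in every segment) develops. Compatibility: P · Σ Lᵢ/(AᵢEᵢ) = δ_free.
The series flexibility is Σ Lᵢ/(AᵢEᵢ) = 230/(2200×198×10³) + 525/(1175×72×10³) = 6.734×10⁻⁶ mm/N.
So P = 1.402 / 6.734×10⁻⁶ = 208.2 kN, tensile.
σ_{steel} = P / A = 208200 / 2200 = 94.66 MPa.

σ ≈ 94.7 MPa (tensile)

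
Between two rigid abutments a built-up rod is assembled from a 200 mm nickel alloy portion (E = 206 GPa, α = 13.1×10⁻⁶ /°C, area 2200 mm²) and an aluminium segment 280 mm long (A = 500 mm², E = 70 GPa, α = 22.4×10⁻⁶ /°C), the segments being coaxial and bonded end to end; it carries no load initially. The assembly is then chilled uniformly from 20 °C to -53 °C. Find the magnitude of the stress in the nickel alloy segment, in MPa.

If the supports were absent, the total length change would be Σ αᵢΔT Lᵢ = 13.1×10⁻⁶×73×200 + 22.4×10⁻⁶×73×280 = 0.6491 mm.
Since the ends are fixed, an axial force P builds up, equal in every segment, with P · Σ Lᵢ/(AᵢEᵢ) = δ_free.
The series flexibility is Σ Lᵢ/(AᵢEᵢ) = 200/(2200×206×10³) + 280/(500×70×10³) = 8.441×10⁻⁶ mm/N.
Hence P = δ_free / Σ(L/AE) = 0.6491/8.441×10⁻⁶ = 76.9 kN (tensile).
σ_{nickel alloy} = P / A = 76900 / 2200 = 34.95 MPa.

σ ≈ 35 MPa (tensile)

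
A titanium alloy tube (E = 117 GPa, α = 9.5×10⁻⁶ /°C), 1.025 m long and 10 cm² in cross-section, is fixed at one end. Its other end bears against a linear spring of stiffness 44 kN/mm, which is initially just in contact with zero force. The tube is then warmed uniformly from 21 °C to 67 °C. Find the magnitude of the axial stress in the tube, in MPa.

σ ≈ 14.2 MPa (compressive)

If the spring were absent the tube would lengthen by αΔT L = 9.5×10⁻⁶ × 46 × 1025 = 0.4479 mm.
Let P be the compressive force at the spring. The tube shortens elastically by PL/(AE) and the spring compresses by P/k; together these equal δ_free.
So P = δ_free / [L/(AE) + 1/k] = 0.4479 / [ 1025/(1000×117×10³) + 1/(44×10³) ].
P = 0.4479 / 3.149×10⁻⁵ = 14230 N.
σ = P/A = 14230/1000 = 14.23 MPa.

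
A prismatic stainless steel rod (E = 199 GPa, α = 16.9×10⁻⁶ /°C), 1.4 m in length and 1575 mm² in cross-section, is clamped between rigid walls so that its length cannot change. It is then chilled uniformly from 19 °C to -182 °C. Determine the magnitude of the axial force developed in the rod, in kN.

Full restraint means ε = 0, so the stress is σ = EαΔT = 199×10³ × 16.9×10⁻⁶ × 201 = 676 MPa.
Then P = σA = 676 × 1575 mm² = 1065 kN, tensile.

P ≈ 1060 kN (tensile)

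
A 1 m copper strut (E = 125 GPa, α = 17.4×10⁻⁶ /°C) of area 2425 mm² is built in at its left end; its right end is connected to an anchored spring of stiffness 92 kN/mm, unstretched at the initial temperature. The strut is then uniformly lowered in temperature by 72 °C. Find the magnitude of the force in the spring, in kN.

P ≈ 88.4 kN

If the spring were absent the strut would shorten by αΔT L = 17.4×10⁻⁶ × 72 × 1000 = 1.253 mm.
Let P be the tensile force in the spring. The strut extends elastically by PL/(AE) and the spring stretches by P/k; together these equal δ_free.
So P = δ_free / [L/(AE) + 1/k] = 1.253 / [ 1000/(2425×125×10³) + 1/(92×10³) ].
P = 1.253 / 1.417×10⁻⁵ = 88420 N.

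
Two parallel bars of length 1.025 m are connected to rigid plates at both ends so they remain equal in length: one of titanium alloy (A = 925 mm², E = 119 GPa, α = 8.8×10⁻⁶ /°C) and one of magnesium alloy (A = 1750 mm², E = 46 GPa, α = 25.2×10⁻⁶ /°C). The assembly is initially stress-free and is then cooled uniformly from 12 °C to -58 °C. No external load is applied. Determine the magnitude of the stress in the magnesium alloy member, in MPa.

Both members must finish at the same length. With the larger α, the magnesium alloy tends to over-contract; the plates restrain it, putting the magnesium alloy in tension and the titanium alloy in compression. With no external load the two internal forces are equal and opposite, magnitude P.
Compatibility of the two members (thermal + elastic change equal): (α₁ − α₂)ΔT = P·[1/(A₁E₁) + 1/(A₂E₂)].
|α₁ − α₂|·ΔT = 16.4×10⁻⁶ × 70 = 0.001148.
1/(A₁E₁) + 1/(A₂E₂) = 1/(925×119×10³) + 1/(1750×46×10³) = 2.151×10⁻⁸ N⁻¹.
P = 0.001148 / 2.151×10⁻⁸ = 53380 N = 53.38 kN.
σ_{magnesium alloy} = P/A₂ = 53380/1750 = 30.5 MPa, tensile.

σ ≈ 30.5 MPa (tensile)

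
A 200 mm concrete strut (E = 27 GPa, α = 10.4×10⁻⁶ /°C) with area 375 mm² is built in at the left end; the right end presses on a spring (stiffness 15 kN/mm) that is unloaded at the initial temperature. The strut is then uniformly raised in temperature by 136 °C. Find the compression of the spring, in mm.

If the spring were absent the strut would lengthen by αΔT L = 10.4×10⁻⁶ × 136 × 200 = 0.2829 mm.
With a force P in the spring, the elastic change of the strut is PL/(AE) and that of the spring is P/k; compatibility requires their sum to equal δ_free.
P [ L/(AE) + 1/k ] = δ_free → P [ 200/(375×27×10³) + 1/(15×10³) ] = 0.2829.
P = 0.2829 / 8.642×10⁻⁵ = 3273 N.
Spring compression = P/k = 3273/(15×10³) = 0.2182 mm.

δ ≈ 0.218 mm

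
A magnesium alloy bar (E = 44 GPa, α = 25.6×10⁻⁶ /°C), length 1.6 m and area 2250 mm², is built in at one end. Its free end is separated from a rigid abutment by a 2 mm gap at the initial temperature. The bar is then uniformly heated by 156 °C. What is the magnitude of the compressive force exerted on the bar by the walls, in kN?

P ≈ 272 kN

If the wall were absent the bar would grow by αΔT L = 25.6×10⁻⁶ × 156 × 1600 = 6.39 mm.
The gap closes (δ_free > 2 mm) and the wall then resists a further 6.39 − 2 = 4.39 mm of expansion.
So σ = E(δ_free − g)/L = 44×10³ × 4.39/1600 = 120.7 MPa.
P = σA = 120.7 × 2250 = 271.6 kN.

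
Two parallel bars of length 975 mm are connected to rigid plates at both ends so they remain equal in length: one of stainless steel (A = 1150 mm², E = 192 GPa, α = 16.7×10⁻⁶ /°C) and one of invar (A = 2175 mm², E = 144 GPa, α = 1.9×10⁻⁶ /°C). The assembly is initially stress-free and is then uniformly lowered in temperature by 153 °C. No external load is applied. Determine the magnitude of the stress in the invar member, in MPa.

Both members must finish at the same length. With the larger α, the stainless steel tends to over-contract; the plates restrain it, putting the stainless steel in tension and the invar in compression. With no external load the two internal forces are equal and opposite, magnitude P.
Equating the net (thermal + elastic) strains gives |α₁ − α₂|·ΔT = P·[1/(A₁E₁) + 1/(A₂E₂)].
|α₁ − α₂|·ΔT = 14.8×10⁻⁶ × 153 = 0.002264.
1/(A₁E₁) + 1/(A₂E₂) = 1/(1150×192×10³) + 1/(2175×144×10³) = 7.722×10⁻⁹ N⁻¹.
So P = 0.002264 / 7.722×10⁻⁹ = 293.2 kN.
σ_{invar} = P/A₂ = 293200/2175 = 134.8 MPa, compressive.

σ ≈ 135 MPa (compressive)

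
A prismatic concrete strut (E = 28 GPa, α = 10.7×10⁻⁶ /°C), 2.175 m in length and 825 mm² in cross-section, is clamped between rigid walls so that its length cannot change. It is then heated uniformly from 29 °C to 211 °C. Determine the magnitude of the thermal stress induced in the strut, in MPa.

Because both ends are immovable the net strain is zero, and the suppressed thermal strain is αΔT = 10.7×10⁻⁶ × 182 = 1947.4×10⁻⁶.
The stress required to suppress this strain is σ = Eε = 28×10³ × 1947.4×10⁻⁶ = 54.53 MPa, compressive since the strut is trying to expand.

σ ≈ 54.5 MPa (compressive)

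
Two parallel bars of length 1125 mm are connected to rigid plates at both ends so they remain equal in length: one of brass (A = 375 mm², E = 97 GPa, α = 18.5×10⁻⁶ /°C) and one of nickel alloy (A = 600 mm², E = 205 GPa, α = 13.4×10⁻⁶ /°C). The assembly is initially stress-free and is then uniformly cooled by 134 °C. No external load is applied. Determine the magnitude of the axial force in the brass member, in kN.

Equilibrium of a rigid end plate with no external load gives equal and opposite internal forces ±P in the two members. Since α_{brass} > α_{nickel alloy}, cooling drives the brass into tension and the nickel alloy into compression.
Equating the net (thermal + elastic) strains gives |α₁ − α₂|·ΔT = P·[1/(A₁E₁) + 1/(A₂E₂)].
|α₁ − α₂|·ΔT = 5.1×10⁻⁶ × 134 = 0.0006834.
1/(A₁E₁) + 1/(A₂E₂) = 1/(375×97×10³) + 1/(600×205×10³) = 3.562×10⁻⁸ N⁻¹.
So P = 0.0006834 / 3.562×10⁻⁸ = 19.19 kN.

P ≈ 19.2 kN (tensile in the brass)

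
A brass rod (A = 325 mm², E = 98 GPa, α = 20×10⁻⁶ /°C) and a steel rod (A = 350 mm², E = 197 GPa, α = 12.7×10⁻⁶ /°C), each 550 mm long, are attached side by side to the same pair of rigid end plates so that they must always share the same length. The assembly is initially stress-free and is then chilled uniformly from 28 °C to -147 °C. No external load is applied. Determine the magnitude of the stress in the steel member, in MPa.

Both members must finish at the same length. With the larger α, the brass tends to over-contract; the plates restrain it, putting the brass in tension and the steel in compression. With no external load the two internal forces are equal and opposite, magnitude P.
Compatibility of the two members (thermal + elastic change equal): (α₁ − α₂)ΔT = P·[1/(A₁E₁) + 1/(A₂E₂)].
|α₁ − α₂|·ΔT = 7.3×10⁻⁶ × 175 = 0.001277.
1/(A₁E₁) + 1/(A₂E₂) = 1/(325×98×10³) + 1/(350×197×10³) = 4.59×10⁻⁸ N⁻¹.
So P = 0.001277 / 4.59×10⁻⁸ = 27.83 kN.
σ_{steel} = P/A₂ = 27830/350 = 79.52 MPa, compressive.

σ ≈ 79.5 MPa (compressive)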